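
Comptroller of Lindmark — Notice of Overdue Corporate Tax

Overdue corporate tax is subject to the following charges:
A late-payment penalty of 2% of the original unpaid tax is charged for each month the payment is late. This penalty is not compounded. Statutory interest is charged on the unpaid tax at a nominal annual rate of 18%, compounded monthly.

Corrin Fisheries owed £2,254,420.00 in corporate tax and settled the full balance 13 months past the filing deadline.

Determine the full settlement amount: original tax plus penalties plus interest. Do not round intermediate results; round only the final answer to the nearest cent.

£3,322,006.10

Late-payment penalty: 13 × 2% × £2,254,420.00 = £586,149.20
Interest (18%/yr ÷ 12 = 1.5%/month): £2,254,420.00 × ((1 + 0.015)^13 − 1) = £481,436.9009…
Total = £2,254,420.00 + £586,149.2000 + £481,436.9009… = £3,322,006.10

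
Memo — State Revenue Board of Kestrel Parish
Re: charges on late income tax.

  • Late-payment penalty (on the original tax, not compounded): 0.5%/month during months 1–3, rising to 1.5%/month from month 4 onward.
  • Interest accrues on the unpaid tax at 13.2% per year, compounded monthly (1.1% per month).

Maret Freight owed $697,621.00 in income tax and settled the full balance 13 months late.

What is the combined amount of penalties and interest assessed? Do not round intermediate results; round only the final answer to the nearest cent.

Penalty, months 1–3: 3 × 0.5% × $697,621.00 = $10,464.32…
Penalty, months 4–13: 10 × 1.5% × $697,621.00 = $104,643.15
Interest: $697,621.00 × ((1 + 0.011)^13 − 1) = $697,621.00 × 0.1528293… = $106,616.9603…
Penalties + interest = $115,107.4650 + $106,616.9603… = $221,724.43

$221,724.43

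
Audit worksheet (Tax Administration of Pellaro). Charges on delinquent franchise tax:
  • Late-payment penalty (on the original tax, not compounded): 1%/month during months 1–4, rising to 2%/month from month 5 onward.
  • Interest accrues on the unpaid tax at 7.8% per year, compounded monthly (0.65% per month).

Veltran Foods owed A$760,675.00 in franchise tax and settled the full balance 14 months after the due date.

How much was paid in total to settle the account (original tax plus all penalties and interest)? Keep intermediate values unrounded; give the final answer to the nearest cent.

Penalty, months 1–4: 4 × 1% × A$760,675.00 = A$30,427.00
Penalty, months 5–14: 10 × 2% × A$760,675.00 = A$152,135.00
Interest: A$760,675.00 × ((1 + 0.0065)^14 − 1) = A$760,675.00 × 0.0949465… = A$72,223.4470…
Total = A$760,675.00 + A$182,562.0000 + A$72,223.4470… = A$1,015,460.45

A$1,015,460.45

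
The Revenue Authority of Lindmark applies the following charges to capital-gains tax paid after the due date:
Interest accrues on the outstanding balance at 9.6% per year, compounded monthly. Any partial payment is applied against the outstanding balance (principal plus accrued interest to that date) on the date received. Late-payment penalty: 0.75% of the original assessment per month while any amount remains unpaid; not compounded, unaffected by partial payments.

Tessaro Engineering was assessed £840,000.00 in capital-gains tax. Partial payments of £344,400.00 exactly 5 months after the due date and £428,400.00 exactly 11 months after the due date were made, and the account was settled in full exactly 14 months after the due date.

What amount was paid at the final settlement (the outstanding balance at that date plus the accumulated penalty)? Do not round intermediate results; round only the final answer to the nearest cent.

Monthly rate = 9.6% ÷ 12 = 0.8%
Balance at month 5: £840,000.0000 × (1 + 0.008)^5 = £874,141.9180…
After £344,400.00 payment: £874,141.9180… − £344,400.00 = £529,741.9180…
Balance at month 11: £529,741.9180… × (1 + 0.008)^6 = £555,683.5395…
After £428,400.00 payment: £555,683.5395… − £428,400.00 = £127,283.5395…
Balance at month 14: £127,283.5395… × (1 + 0.008)^3 = £130,362.8481…
Penalty: 14 × 0.75% × £840,000.00 = £88,200.00
Final settlement = outstanding balance + penalty = £130,362.8481… + £88,200.00 = £218,562.85

£218,562.85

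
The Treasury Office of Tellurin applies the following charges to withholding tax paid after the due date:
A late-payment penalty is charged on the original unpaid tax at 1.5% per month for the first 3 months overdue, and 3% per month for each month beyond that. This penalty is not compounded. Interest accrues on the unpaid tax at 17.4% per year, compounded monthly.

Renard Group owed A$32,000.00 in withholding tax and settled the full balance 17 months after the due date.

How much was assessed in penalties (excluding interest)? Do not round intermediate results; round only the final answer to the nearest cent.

Penalty, months 1–3: 3 × 1.5% × A$32,000.00 = A$1,440.00
Penalty, months 4–17: 14 × 3% × A$32,000.00 = A$13,440.00
Total penalty = A$1,440.00 + A$13,440.00 = A$14,880.00

A$14,880.00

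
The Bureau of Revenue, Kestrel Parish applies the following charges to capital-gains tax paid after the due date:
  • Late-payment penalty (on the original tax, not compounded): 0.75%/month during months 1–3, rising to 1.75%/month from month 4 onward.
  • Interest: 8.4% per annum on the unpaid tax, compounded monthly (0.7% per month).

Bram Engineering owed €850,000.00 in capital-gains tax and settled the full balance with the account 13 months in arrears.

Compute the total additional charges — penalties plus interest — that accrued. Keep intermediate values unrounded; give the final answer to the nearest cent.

€248,558.56

Penalty, months 1–3: 3 × 0.75% × €850,000.00 = €19,125.00
Penalty, months 4–13: 10 × 1.75% × €850,000.00 = €148,750.00
Interest: €850,000.00 × ((1 + 0.007)^13 − 1) = €850,000.00 × 0.0949218… = €80,683.5611…
Penalties + interest = €167,875.0000 + €80,683.5611… = €248,558.56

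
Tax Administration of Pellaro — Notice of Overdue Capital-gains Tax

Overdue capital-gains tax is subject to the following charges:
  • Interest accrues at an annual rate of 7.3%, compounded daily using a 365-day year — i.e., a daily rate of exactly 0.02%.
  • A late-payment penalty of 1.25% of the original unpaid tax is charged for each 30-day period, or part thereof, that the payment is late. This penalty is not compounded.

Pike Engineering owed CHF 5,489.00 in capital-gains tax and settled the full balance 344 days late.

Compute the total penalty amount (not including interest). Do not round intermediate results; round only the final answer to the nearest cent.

Penalty periods: ⌈344/30⌉ = 12; penalty = 12 × 1.25% × CHF 5,489.00 = CHF 823.35

CHF 823.35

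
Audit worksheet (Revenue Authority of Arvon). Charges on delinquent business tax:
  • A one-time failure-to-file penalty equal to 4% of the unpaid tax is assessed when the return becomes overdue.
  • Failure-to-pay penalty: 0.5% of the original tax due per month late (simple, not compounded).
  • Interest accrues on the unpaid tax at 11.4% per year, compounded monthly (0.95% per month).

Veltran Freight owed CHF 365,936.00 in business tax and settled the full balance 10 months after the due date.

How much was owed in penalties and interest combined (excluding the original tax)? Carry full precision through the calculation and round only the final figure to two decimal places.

CHF 69,222.60

Failure-to-file penalty: 4% × CHF 365,936.00 = CHF 14,637.44
Failure-to-pay penalty: 10 × 0.5% × CHF 365,936.00 = CHF 18,296.80
Interest: CHF 365,936.00 × ((1 + 0.0095)^10 − 1) = CHF 365,936.00 × 0.0991659… = CHF 36,288.3600…
Penalties + interest = CHF 32,934.2400 + CHF 36,288.3600… = CHF 69,222.60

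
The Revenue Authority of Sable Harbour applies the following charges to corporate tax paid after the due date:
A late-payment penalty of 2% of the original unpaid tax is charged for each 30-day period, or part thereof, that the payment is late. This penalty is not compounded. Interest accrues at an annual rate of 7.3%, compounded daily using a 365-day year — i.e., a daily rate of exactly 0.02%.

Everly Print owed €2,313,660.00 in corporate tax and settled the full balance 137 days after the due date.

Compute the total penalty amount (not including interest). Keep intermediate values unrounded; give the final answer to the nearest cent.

Penalty periods: ⌈137/30⌉ = 5; penalty = 5 × 2% × €2,313,660.00 = €231,366.00

€231,366.00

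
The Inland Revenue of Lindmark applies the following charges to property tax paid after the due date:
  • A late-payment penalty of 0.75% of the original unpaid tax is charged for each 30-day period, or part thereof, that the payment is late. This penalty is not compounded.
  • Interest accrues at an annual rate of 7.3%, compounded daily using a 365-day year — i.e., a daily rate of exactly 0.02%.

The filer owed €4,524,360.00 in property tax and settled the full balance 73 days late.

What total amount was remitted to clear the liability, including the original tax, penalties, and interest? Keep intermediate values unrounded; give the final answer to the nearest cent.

€4,692,691.62

Penalty periods: ⌈73/30⌉ = 3; penalty = 3 × 0.75% × €4,524,360.00 = €101,798.10
Interest: €4,524,360.00 × ((1 + 0.0002)^73 − 1) = €4,524,360.00 × 0.01470562… = €66,533.5158…
Total = €4,524,360.00 + €101,798.1000 + €66,533.5158… = €4,692,691.62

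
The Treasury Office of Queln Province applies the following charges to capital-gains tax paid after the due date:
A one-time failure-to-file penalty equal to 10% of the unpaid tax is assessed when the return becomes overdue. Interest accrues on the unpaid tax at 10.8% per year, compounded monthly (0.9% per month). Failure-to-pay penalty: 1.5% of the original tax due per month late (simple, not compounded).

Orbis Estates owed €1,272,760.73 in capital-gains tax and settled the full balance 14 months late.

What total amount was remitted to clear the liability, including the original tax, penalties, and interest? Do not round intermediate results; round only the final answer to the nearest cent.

Failure-to-file penalty: 10% × €1,272,760.73 = €127,276.07…
Failure-to-pay penalty: 14 × 1.5% × €1,272,760.73 = €267,279.75…
Interest: €1,272,760.73 × ((1 + 0.009)^14 − 1) = €1,272,760.73 × 0.1336430… = €170,095.6175…
Total = €1,272,760.73 + €394,555.8263 + €170,095.6175… = €1,837,412.17

€1,837,412.17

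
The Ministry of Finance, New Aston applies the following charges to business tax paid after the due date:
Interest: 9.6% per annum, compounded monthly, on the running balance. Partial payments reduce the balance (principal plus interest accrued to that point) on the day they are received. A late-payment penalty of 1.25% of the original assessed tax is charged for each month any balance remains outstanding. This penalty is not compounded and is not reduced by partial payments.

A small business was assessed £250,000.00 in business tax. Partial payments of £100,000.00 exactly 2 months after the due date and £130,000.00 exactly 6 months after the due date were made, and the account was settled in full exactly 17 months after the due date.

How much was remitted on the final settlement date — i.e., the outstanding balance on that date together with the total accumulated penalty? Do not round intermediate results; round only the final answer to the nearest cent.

£84,785.90

Monthly rate = 9.6% ÷ 12 = 0.8%
Balance at month 2: £250,000.0000 × (1 + 0.008)^2 = £254,016.0000
After £100,000.00 payment: £254,016.0000 − £100,000.00 = £154,016.0000
Balance at month 6: £154,016.0000 × (1 + 0.008)^4 = £159,003.9702…
After £130,000.00 payment: £159,003.9702… − £130,000.00 = £29,003.9702…
Balance at month 17: £29,003.9702… × (1 + 0.008)^11 = £31,660.9035…
Penalty: 17 × 1.25% × £250,000.00 = £53,125.00
Final settlement = outstanding balance + penalty = £31,660.9035… + £53,125.00 = £84,785.90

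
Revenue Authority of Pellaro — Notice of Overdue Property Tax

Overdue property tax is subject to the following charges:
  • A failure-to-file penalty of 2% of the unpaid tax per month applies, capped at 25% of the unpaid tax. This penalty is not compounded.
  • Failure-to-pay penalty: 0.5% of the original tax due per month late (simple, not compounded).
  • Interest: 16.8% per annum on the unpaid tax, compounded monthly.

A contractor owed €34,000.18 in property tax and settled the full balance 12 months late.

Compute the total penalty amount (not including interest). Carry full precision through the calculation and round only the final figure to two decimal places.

€10,200.05

Failure-to-file: 12 × 2% × €34,000.18 = €8,160.04… (under the 25% cap)
Failure-to-pay penalty: 12 × 0.5% × €34,000.18 = €2,040.01…
Total penalty = €8,160.04… + €2,040.01… = €10,200.05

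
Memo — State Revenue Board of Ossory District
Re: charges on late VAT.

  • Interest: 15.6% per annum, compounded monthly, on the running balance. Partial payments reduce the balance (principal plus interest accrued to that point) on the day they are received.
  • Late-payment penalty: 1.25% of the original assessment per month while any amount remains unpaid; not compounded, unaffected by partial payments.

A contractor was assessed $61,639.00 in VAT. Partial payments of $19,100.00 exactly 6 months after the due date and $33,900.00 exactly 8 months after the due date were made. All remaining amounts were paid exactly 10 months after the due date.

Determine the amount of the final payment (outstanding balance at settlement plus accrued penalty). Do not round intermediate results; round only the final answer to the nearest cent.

$22,942.47

Monthly rate = 15.6% ÷ 12 = 1.3%
Balance at month 6: $61,639.0000 × (1 + 0.013)^6 = $66,605.8318…
After $19,100.00 payment: $66,605.8318… − $19,100.00 = $47,505.8318…
Balance at month 8: $47,505.8318… × (1 + 0.013)^2 = $48,749.0119…
After $33,900.00 payment: $48,749.0119… − $33,900.00 = $14,849.0119…
Balance at month 10: $14,849.0119… × (1 + 0.013)^2 = $15,237.5957…
Penalty: 10 × 1.25% × $61,639.00 = $7,704.88…
Final settlement = outstanding balance + penalty = $15,237.5957… + $7,704.88… = $22,942.47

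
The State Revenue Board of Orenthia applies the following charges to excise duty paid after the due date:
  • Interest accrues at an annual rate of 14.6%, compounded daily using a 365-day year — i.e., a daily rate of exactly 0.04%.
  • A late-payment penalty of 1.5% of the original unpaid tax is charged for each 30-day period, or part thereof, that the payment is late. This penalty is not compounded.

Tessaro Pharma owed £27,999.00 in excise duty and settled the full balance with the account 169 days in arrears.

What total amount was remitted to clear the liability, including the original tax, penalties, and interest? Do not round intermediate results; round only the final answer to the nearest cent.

£32,476.68

Penalty periods: ⌈169/30⌉ = 6; penalty = 6 × 1.5% × £27,999.00 = £2,519.91
Interest: £27,999.00 × ((1 + 0.0004)^169 − 1) = £27,999.00 × 0.06992279… = £1,957.7681…
Total = £27,999.00 + £2,519.9100 + £1,957.7681… = £32,476.68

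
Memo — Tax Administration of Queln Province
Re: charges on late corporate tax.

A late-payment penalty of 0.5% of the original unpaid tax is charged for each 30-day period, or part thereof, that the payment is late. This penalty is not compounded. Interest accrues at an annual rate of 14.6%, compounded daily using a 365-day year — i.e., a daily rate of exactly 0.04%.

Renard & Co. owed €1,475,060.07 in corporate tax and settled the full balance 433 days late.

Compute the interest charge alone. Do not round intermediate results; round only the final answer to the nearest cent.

€278,878.87

Interest: €1,475,060.07 × ((1 + 0.0004)^433 − 1) = €1,475,060.07 × 0.18906272… = €278,878.8737…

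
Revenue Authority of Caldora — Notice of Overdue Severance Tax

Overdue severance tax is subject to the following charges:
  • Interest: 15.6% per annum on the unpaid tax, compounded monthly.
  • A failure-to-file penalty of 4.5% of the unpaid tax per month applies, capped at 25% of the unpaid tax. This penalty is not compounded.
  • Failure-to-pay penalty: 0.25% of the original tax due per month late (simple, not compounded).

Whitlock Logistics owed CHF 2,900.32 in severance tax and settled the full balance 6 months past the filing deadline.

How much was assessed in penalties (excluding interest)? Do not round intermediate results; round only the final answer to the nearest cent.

CHF 768.58

Failure-to-file: 6 × 4.5% × CHF 2,900.32 = CHF 783.09…, capped at 25% × CHF 2,900.32 = CHF 725.08
Failure-to-pay penalty: 6 × 0.25% × CHF 2,900.32 = CHF 43.50…
Total penalty = CHF 725.08 + CHF 43.50… = CHF 768.58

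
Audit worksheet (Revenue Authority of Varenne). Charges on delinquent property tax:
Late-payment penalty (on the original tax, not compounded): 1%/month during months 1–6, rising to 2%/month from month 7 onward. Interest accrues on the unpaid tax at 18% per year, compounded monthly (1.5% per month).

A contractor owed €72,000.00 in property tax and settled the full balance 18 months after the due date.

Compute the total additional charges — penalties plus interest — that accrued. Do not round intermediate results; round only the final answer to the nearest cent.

€43,728.53

Penalty, months 1–6: 6 × 1% × €72,000.00 = €4,320.00
Penalty, months 7–18: 12 × 2% × €72,000.00 = €17,280.00
Interest: €72,000.00 × ((1 + 0.015)^18 − 1) = €72,000.00 × 0.3073406… = €22,128.5258…
Penalties + interest = €21,600.0000 + €22,128.5258… = €43,728.53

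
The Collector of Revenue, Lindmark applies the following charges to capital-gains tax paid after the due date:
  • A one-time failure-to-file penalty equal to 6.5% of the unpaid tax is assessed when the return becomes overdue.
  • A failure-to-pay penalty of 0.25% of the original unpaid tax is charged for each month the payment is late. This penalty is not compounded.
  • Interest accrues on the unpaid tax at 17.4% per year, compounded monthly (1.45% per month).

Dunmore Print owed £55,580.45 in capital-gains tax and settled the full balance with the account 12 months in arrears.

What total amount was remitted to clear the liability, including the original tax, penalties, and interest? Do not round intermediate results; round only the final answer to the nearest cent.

£71,341.38

Failure-to-file penalty: 6.5% × £55,580.45 = £3,612.73…
Failure-to-pay penalty: 12 × 0.25% × £55,580.45 = £1,667.41…
Interest: £55,580.45 × ((1 + 0.0145)^12 − 1) = £55,580.45 × 0.1885696… = £10,480.7830…
Total = £55,580.45 + £5,280.1428… + £10,480.7830… = £71,341.38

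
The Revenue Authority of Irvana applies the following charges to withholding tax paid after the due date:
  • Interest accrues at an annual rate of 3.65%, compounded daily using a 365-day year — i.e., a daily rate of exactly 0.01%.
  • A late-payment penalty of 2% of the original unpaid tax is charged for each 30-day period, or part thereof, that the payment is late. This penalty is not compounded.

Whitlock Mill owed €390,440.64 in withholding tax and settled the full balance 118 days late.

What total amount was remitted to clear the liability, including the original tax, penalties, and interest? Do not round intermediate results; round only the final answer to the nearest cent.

€426,310.15

Penalty periods: ⌈118/30⌉ = 4; penalty = 4 × 2% × €390,440.64 = €31,235.25…
Interest: €390,440.64 × ((1 + 0.0001)^118 − 1) = €390,440.64 × 0.01186930… = €4,634.2562…
Total = €390,440.64 + €31,235.2512 + €4,634.2562… = €426,310.15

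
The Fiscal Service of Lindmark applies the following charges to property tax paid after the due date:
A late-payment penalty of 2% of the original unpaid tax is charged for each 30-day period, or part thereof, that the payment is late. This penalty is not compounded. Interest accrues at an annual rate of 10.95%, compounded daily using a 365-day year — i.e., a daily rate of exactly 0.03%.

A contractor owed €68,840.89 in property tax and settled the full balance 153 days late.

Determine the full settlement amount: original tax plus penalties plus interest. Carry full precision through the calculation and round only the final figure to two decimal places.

Penalty periods: ⌈153/30⌉ = 6; penalty = 6 × 2% × €68,840.89 = €8,260.91…
Interest: €68,840.89 × ((1 + 0.0003)^153 − 1) = €68,840.89 × 0.04696250… = €3,232.9404…
Total = €68,840.89 + €8,260.9068 + €3,232.9404… = €80,334.74

€80,334.74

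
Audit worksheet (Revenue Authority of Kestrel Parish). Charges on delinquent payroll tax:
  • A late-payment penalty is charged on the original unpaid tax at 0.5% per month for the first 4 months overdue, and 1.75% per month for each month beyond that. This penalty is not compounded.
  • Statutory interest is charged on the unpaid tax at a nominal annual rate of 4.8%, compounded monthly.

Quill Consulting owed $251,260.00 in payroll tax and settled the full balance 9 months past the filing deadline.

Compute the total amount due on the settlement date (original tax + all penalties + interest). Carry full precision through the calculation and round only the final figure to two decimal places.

Penalty, months 1–4: 4 × 0.5% × $251,260.00 = $5,025.20
Penalty, months 5–9: 5 × 1.75% × $251,260.00 = $21,985.25
Interest (4.8%/yr ÷ 12 = 0.4%/month): $251,260.00 × ((1 + 0.004)^9 − 1) = $9,191.4447…
Total = $251,260.00 + $27,010.4500 + $9,191.4447… = $287,461.89

$287,461.89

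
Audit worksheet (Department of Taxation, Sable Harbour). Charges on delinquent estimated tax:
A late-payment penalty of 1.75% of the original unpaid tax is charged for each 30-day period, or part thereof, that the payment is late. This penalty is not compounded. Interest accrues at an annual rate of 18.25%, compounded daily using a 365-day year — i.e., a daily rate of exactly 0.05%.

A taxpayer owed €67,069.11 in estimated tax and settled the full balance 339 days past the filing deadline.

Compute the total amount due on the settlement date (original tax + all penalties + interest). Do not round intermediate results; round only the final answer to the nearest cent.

€93,538.75

Penalty periods: ⌈339/30⌉ = 12; penalty = 12 × 1.75% × €67,069.11 = €14,084.51…
Interest: €67,069.11 × ((1 + 0.0005)^339 − 1) = €67,069.11 × 0.18466216… = €12,385.1269…
Total = €67,069.11 + €14,084.5131 + €12,385.1269… = €93,538.75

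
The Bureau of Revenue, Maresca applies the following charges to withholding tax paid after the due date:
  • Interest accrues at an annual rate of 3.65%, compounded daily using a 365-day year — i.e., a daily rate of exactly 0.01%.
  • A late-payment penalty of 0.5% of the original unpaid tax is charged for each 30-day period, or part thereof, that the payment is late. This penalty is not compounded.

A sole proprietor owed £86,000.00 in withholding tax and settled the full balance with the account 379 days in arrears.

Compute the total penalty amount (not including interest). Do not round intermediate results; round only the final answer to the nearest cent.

Penalty periods: ⌈379/30⌉ = 13; penalty = 13 × 0.5% × £86,000.00 = £5,590.00

£5,590.00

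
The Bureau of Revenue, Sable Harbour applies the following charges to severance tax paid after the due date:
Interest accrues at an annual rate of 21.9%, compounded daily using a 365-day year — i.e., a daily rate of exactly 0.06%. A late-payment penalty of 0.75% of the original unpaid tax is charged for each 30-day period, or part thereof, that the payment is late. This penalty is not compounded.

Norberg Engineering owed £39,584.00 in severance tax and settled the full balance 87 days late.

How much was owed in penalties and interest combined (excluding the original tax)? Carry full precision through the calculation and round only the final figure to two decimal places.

Penalty periods: ⌈87/30⌉ = 3; penalty = 3 × 0.75% × £39,584.00 = £890.64
Interest: £39,584.00 × ((1 + 0.0006)^87 − 1) = £39,584.00 × 0.05356995… = £2,120.5128…
Penalties + interest = £890.6400 + £2,120.5128… = £3,011.15

£3,011.15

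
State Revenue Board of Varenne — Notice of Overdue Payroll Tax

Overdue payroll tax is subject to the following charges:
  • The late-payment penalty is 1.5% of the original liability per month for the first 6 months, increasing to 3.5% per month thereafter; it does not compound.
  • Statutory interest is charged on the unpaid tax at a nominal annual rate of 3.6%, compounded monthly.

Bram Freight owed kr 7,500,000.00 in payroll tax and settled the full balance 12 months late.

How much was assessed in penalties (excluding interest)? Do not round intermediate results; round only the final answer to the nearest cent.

Penalty, months 1–6: 6 × 1.5% × kr 7,500,000.00 = kr 675,000.00
Penalty, months 7–12: 6 × 3.5% × kr 7,500,000.00 = kr 1,575,000.00
Total penalty = kr 675,000.00 + kr 1,575,000.00 = kr 2,250,000.00

kr 2,250,000.00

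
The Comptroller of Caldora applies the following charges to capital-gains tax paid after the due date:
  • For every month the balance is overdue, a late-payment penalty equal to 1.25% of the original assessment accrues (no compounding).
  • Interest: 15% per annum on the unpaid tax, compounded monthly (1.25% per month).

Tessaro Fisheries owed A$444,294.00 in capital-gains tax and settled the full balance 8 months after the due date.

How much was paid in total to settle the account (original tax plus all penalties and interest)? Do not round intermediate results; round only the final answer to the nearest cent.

A$535,145.95

Late-payment penalty: 8 × 1.25% × A$444,294.00 = A$44,429.40
Interest: A$444,294.00 × ((1 + 0.0125)^8 − 1) = A$444,294.00 × 0.1044861… = A$46,422.5478…
Total = A$444,294.00 + A$44,429.4000 + A$46,422.5478… = A$535,145.95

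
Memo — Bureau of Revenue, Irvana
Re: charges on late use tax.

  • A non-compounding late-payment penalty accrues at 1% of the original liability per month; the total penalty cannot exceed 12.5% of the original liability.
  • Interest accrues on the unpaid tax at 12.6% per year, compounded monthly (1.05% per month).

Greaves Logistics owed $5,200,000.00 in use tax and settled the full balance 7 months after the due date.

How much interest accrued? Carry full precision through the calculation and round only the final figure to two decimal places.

$394,452.21

Interest: $5,200,000.00 × ((1 + 0.0105)^7 − 1) = $5,200,000.00 × 0.0758562… = $394,452.2140…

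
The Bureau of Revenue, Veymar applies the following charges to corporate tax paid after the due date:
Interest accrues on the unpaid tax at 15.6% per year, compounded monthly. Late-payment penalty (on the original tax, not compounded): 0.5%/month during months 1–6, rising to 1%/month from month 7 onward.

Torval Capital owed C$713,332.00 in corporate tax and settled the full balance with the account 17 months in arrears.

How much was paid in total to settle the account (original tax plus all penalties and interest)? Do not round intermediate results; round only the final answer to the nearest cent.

C$988,355.94

Penalty, months 1–6: 6 × 0.5% × C$713,332.00 = C$21,399.96
Penalty, months 7–17: 11 × 1% × C$713,332.00 = C$78,466.52
Interest (15.6%/yr ÷ 12 = 1.3%/month): C$713,332.00 × ((1 + 0.013)^17 − 1) = C$175,157.4555…
Total = C$713,332.00 + C$99,866.4800 + C$175,157.4555… = C$988,355.94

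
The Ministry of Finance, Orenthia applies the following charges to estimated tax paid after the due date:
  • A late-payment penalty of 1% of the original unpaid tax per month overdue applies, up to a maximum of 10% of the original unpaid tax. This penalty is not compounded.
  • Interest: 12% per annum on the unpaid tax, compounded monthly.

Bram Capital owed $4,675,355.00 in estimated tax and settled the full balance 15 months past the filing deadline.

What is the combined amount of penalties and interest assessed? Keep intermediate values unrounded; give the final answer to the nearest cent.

Penalty (uncapped): 15 × 1% × $4,675,355.00 = $701,303.25; cap = 10% × $4,675,355.00 = $467,535.50 → penalty = $467,535.50
Interest (12%/yr ÷ 12 = 1%/month): $4,675,355.00 × ((1 + 0.01)^15 − 1) = $752,587.0103…
Penalties + interest = $467,535.5000 + $752,587.0103… = $1,220,122.51

$1,220,122.51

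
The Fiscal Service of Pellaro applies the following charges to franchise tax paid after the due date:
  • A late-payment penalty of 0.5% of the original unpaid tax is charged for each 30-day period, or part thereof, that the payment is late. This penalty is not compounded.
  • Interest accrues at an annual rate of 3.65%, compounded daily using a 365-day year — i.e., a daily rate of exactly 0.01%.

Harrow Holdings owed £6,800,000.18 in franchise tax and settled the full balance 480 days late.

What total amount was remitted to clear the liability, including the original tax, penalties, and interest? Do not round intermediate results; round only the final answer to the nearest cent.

Penalty periods: ⌈480/30⌉ = 16; penalty = 16 × 0.5% × £6,800,000.18 = £544,000.01…
Interest: £6,800,000.18 × ((1 + 0.0001)^480 − 1) = £6,800,000.18 × 0.04916814… = £334,343.3438…
Total = £6,800,000.18 + £544,000.0144 + £334,343.3438… = £7,678,343.54

£7,678,343.54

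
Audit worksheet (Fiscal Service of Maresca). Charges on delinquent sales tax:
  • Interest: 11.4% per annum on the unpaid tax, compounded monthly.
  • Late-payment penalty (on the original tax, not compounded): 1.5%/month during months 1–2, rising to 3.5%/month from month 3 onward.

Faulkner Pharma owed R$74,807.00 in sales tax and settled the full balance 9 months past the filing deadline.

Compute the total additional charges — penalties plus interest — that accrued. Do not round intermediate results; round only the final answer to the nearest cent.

R$27,216.44

Penalty, months 1–2: 2 × 1.5% × R$74,807.00 = R$2,244.21
Penalty, months 3–9: 7 × 3.5% × R$74,807.00 = R$18,327.72…
Interest (11.4%/yr ÷ 12 = 0.95%/month): R$74,807.00 × ((1 + 0.0095)^9 − 1) = R$6,644.5115…
Penalties + interest = R$20,571.9250 + R$6,644.5115… = R$27,216.44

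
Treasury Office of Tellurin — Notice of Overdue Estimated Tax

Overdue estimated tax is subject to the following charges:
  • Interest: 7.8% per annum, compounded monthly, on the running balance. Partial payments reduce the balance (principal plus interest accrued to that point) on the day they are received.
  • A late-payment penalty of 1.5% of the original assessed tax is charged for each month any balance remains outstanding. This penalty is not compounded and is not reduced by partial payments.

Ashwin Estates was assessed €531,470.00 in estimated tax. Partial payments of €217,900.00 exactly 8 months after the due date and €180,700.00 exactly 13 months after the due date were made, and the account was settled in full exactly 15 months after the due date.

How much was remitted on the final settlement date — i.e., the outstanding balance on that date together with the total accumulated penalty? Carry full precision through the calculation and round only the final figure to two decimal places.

€294,227.91

Monthly rate = 7.8% ÷ 12 = 0.65%
Balance at month 8: €531,470.0000 × (1 + 0.0065)^8 = €559,743.4092…
After €217,900.00 payment: €559,743.4092… − €217,900.00 = €341,843.4092…
Balance at month 13: €341,843.4092… × (1 + 0.0065)^5 = €353,098.6907…
After €180,700.00 payment: €353,098.6907… − €180,700.00 = €172,398.6907…
Balance at month 15: €172,398.6907… × (1 + 0.0065)^2 = €174,647.1576…
Penalty: 15 × 1.5% × €531,470.00 = €119,580.75
Final settlement = outstanding balance + penalty = €174,647.1576… + €119,580.75 = €294,227.91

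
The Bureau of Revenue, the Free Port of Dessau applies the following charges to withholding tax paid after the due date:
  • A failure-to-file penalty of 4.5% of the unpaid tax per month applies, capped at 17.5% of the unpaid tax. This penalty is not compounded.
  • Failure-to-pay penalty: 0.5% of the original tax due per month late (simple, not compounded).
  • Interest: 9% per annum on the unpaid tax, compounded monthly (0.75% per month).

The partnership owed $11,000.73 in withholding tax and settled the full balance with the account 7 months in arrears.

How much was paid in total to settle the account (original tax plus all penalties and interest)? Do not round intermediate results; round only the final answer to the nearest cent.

$13,901.58

Failure-to-file: 7 × 4.5% × $11,000.73 = $3,465.23…, capped at 17.5% × $11,000.73 = $1,925.13…
Failure-to-pay penalty = 0.5% × $11,000.73 × 7 mo = $385.03…
Interest: $11,000.73 × ((1 + 0.0075)^7 − 1) = $11,000.73 × 0.0536961… = $590.6966…
Total = $11,000.73 + $2,310.1533 + $590.6966… = $13,901.58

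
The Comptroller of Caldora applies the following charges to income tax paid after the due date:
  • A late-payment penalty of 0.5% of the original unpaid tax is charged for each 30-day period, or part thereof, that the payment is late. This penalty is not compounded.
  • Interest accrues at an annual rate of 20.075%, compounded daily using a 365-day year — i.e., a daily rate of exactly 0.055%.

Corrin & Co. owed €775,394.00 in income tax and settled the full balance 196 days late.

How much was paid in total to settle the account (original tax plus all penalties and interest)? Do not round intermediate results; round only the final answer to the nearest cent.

€890,766.39

Penalty periods: ⌈196/30⌉ = 7; penalty = 7 × 0.5% × €775,394.00 = €27,138.79
Interest: €775,394.00 × ((1 + 0.00055)^196 − 1) = €775,394.00 × 0.11379195… = €88,233.5963…
Total = €775,394.00 + €27,138.7900 + €88,233.5963… = €890,766.39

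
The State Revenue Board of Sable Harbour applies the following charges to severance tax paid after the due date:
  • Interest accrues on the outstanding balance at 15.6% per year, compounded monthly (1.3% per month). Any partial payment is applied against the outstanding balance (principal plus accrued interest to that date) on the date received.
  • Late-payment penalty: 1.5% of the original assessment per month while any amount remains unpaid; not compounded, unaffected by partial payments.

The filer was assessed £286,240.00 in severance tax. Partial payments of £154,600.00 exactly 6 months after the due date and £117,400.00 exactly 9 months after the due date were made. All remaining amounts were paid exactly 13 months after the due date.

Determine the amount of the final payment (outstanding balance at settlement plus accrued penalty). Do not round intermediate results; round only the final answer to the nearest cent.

£101,536.22

Balance at month 6: £286,240.0000 × (1 + 0.013)^6 = £309,305.0391…
After £154,600.00 payment: £309,305.0391… − £154,600.00 = £154,705.0391…
Balance at month 9: £154,705.0391… × (1 + 0.013)^3 = £160,817.3109…
After £117,400.00 payment: £160,817.3109… − £117,400.00 = £43,417.3109…
Balance at month 13: £43,417.3109… × (1 + 0.013)^4 = £45,719.4190…
Penalty: 13 × 1.5% × £286,240.00 = £55,816.80
Final settlement = outstanding balance + penalty = £45,719.4190… + £55,816.80 = £101,536.22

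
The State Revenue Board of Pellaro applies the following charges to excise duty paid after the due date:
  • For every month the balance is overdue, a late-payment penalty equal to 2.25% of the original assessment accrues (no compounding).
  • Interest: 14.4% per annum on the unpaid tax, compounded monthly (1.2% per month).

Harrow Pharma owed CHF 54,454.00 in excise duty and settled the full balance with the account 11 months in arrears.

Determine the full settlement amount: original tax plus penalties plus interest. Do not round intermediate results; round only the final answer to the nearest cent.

CHF 75,566.47

Late-payment penalty: 11 × 2.25% × CHF 54,454.00 = CHF 13,477.37…
Interest: CHF 54,454.00 × ((1 + 0.012)^11 − 1) = CHF 54,454.00 × 0.1402121… = CHF 7,635.1086…
Total = CHF 54,454.00 + CHF 13,477.3650 + CHF 7,635.1086… = CHF 75,566.47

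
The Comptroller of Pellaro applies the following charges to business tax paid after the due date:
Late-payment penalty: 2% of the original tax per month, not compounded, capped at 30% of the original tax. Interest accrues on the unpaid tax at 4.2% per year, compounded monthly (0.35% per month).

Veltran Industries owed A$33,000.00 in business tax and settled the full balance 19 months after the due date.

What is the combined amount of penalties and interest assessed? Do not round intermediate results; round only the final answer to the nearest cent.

Penalty (uncapped): 19 × 2% × A$33,000.00 = A$12,540.00; cap = 30% × A$33,000.00 = A$9,900.00 → penalty = A$9,900.00
Interest: A$33,000.00 × ((1 + 0.0035)^19 − 1) = A$33,000.00 × 0.0686369… = A$2,265.0172…
Penalties + interest = A$9,900.0000 + A$2,265.0172… = A$12,165.02

A$12,165.02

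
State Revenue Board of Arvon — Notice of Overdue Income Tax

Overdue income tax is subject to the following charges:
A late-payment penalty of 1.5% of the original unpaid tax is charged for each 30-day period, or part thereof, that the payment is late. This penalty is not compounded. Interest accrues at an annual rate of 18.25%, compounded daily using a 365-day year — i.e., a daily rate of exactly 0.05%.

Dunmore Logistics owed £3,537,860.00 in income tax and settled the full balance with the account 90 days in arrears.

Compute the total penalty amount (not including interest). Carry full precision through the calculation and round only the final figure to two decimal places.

Penalty periods: ⌈90/30⌉ = 3; penalty = 3 × 1.5% × £3,537,860.00 = £159,203.70

£159,203.70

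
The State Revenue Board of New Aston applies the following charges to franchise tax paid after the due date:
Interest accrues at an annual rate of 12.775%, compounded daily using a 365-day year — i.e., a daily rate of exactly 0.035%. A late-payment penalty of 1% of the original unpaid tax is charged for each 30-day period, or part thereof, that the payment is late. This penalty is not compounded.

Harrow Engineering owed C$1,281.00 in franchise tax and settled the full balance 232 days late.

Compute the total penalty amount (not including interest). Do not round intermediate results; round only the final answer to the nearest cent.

Penalty periods: ⌈232/30⌉ = 8; penalty = 8 × 1% × C$1,281.00 = C$102.48

C$102.48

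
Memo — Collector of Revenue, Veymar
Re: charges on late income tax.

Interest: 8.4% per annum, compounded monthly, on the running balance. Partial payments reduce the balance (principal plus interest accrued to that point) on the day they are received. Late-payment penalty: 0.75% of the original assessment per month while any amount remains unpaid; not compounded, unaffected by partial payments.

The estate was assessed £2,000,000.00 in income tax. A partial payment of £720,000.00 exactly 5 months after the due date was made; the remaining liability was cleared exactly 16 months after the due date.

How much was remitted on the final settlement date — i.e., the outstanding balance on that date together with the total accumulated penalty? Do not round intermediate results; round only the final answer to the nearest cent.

Monthly rate = 8.4% ÷ 12 = 0.7%
Balance at month 5: £2,000,000.0000 × (1 + 0.007)^5 = £2,070,986.8840…
After £720,000.00 payment: £2,070,986.8840… − £720,000.00 = £1,350,986.8840…
Balance at month 16: £1,350,986.8840… × (1 + 0.007)^11 = £1,458,731.3239…
Penalty: 16 × 0.75% × £2,000,000.00 = £240,000.00
Final settlement = outstanding balance + penalty = £1,458,731.3239… + £240,000.00 = £1,698,731.32

£1,698,731.32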